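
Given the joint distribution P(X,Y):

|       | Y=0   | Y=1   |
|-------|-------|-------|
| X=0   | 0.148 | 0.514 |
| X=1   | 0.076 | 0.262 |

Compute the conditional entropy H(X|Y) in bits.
0.9229 bits

H(X|Y) = H(X,Y) - H(Y)

H(X,Y) = -Σ_{x,y} P(x,y) log₂ P(x,y). Per-cell terms -P(x,y)·log₂P(x,y):
  X=0: 0.4079, 0.4935
  X=1: 0.2826, 0.5063
Sum of the 4 terms: H(X,Y) = 1.6903 bits

Marginal of Y (column sums):
  P(Y=0) = 0.148 + 0.076 = 0.224
  P(Y=1) = 0.514 + 0.262 = 0.776
H(Y) = -[0.224·log₂(0.224) + 0.776·log₂(0.776)]
  = 0.4835 + 0.2839 = 0.7674 bits

H(X|Y) = H(X,Y) - H(Y) = 1.6903 - 0.7674 = 0.9229 bits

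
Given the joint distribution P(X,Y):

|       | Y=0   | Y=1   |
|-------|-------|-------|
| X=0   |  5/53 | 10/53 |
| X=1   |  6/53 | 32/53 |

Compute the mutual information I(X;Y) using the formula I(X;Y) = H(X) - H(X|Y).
0.0257 bits

I(X;Y) = H(X) - H(X|Y)

Marginal of X (row sums):
  P(X=0) = 5/53 + 10/53 = 15/53
  P(X=1) = 6/53 + 32/53 = 38/53
H(X) = -[(15/53)·log₂(15/53) + (38/53)·log₂(38/53)]
  = 0.5154 + 0.3441 = 0.8595 bits

Marginal of Y (column sums):
  P(Y=0) = 5/53 + 6/53 = 11/53
  P(Y=1) = 10/53 + 32/53 = 42/53
H(X|Y) = Σ_y P(y)·H(X|Y=y):
  Y=0: P(Y=0) = 11/53, P(X|Y=0) = (5/11, 6/11) → H(X|Y=0) = 0.9940
  Y=1: P(Y=1) = 42/53, P(X|Y=1) = (5/21, 16/21) → H(X|Y=1) = 0.7919
H(X|Y) = (11/53)·0.9940 + (42/53)·0.7919 = 0.8338 bits

I(X;Y) = H(X) - H(X|Y) = 0.8595 - 0.8338 = 0.0257 bits

Cross-check via I(X;Y) = H(X) + H(Y) - H(X,Y): computing H(Y) from the column sums and H(X,Y) from the 4 cells in the same way gives H(Y) = 0.7368 bits and H(X,Y) = 1.5706 bits, so
I(X;Y) = 0.8595 + 0.7368 - 1.5706 = 0.0257 bits ✓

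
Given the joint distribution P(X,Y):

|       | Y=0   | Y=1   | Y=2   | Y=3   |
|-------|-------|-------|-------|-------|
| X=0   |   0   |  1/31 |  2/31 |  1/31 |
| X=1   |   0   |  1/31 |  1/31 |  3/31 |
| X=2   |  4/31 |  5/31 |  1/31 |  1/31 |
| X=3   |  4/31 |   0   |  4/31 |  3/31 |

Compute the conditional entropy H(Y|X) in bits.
1.5677 bits

H(Y|X) = H(X,Y) - H(X)

H(X,Y) = -Σ_{x,y} P(x,y) log₂ P(x,y). Per-cell terms -P(x,y)·log₂P(x,y):
  X=0: 0.000000, 0.159813, 0.255109, 0.159813
  X=1: 0.000000, 0.159813, 0.159813, 0.326055
  X=2: 0.381187, 0.424559, 0.159813, 0.159813
  X=3: 0.381187, 0.000000, 0.381187, 0.326055
  (cells with P = 0 contribute 0)
Sum of the 16 terms: H(X,Y) = 3.43422 bits

Marginal of X (row sums):
  P(X=0) = 0 + 1/31 + 2/31 + 1/31 = 4/31
  P(X=1) = 0 + 1/31 + 1/31 + 3/31 = 5/31
  P(X=2) = 4/31 + 5/31 + 1/31 + 1/31 = 11/31
  P(X=3) = 4/31 + 0 + 4/31 + 3/31 = 11/31
H(X) = -[(4/31)·log₂(4/31) + (5/31)·log₂(5/31) + (11/31)·log₂(11/31) + (11/31)·log₂(11/31)]
  = 0.381187 + 0.424559 + 0.530400 + 0.530400 = 1.86655 bits

H(Y|X) = H(X,Y) - H(X) = 3.43422 - 1.86655 = 1.5677 bits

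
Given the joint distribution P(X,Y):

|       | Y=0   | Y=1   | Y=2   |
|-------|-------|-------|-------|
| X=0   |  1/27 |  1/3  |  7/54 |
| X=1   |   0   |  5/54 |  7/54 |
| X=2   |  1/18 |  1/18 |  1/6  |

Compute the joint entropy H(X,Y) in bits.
2.6806 bits

H(X,Y) = -Σ_{x,y} P(x,y) log₂ P(x,y). Per-cell terms -P(x,y)·log₂P(x,y):
  X=0: 0.17611, 0.52832, 0.38209
  X=1: 0.00000, 0.31787, 0.38209
  X=2: 0.23166, 0.23166, 0.43083
  (cells with P = 0 contribute 0)
Sum of the 9 terms: H(X,Y) = 2.6806 bits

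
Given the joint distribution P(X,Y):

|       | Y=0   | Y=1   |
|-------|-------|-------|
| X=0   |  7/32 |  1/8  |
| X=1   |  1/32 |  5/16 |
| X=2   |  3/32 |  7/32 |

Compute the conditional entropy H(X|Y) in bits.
1.4067 bits

H(X|Y) = H(X,Y) - H(Y)

H(X,Y) = -Σ_{x,y} P(x,y) log₂ P(x,y). Per-cell terms -P(x,y)·log₂P(x,y):
  X=0: 0.47964, 0.37500
  X=1: 0.15625, 0.52440
  X=2: 0.32016, 0.47964
Sum of the 6 terms: H(X,Y) = 2.3351 bits

Marginal of Y (column sums):
  P(Y=0) = 7/32 + 1/32 + 3/32 = 11/32
  P(Y=1) = 1/8 + 5/16 + 7/32 = 21/32
H(Y) = -[(11/32)·log₂(11/32) + (21/32)·log₂(21/32)]
  = 0.52957 + 0.39879 = 0.9284 bits

H(X|Y) = H(X,Y) - H(Y) = 2.3351 - 0.9284 = 1.4067 bits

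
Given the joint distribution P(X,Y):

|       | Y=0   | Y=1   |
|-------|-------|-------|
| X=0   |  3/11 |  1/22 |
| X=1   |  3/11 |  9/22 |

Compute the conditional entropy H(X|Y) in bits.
0.7586 bits

H(X|Y) = H(X,Y) - H(Y)

H(X,Y) = -Σ_{x,y} P(x,y) log₂ P(x,y). Per-cell terms -P(x,y)·log₂P(x,y):
  X=0: 0.511219, 0.202701
  X=1: 0.511219, 0.527525
Sum of the 4 terms: H(X,Y) = 1.75266 bits

Marginal of Y (column sums):
  P(Y=0) = 3/11 + 3/11 = 6/11
  P(Y=1) = 1/22 + 9/22 = 5/11
H(Y) = -[(6/11)·log₂(6/11) + (5/11)·log₂(5/11)]
  = 0.476983 + 0.517047 = 0.99403 bits

H(X|Y) = H(X,Y) - H(Y) = 1.75266 - 0.99403 = 0.7586 bits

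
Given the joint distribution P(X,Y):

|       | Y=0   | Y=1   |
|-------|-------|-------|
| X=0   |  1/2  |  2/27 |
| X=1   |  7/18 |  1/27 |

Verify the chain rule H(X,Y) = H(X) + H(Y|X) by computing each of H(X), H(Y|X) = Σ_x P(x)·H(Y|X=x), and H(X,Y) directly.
H(X) = 0.9841 bits, H(Y|X) = 0.5000 bits, H(X,Y) = 1.4841 bits

Marginal of X (row sums):
  P(X=0) = 1/2 + 2/27 = 31/54
  P(X=1) = 7/18 + 1/27 = 23/54
H(X) = -[(31/54)·log₂(31/54) + (23/54)·log₂(23/54)]
  = 0.45966 + 0.52445 = 0.9841 bits

H(Y|X) = Σ_x P(x)·H(Y|X=x):
  X=0: P(X=0) = 31/54, P(Y|X=0) = (27/31, 4/31) → H(Y|X=0) = 0.55478
  X=1: P(X=1) = 23/54, P(Y|X=1) = (21/23, 2/23) → H(Y|X=1) = 0.42623
H(Y|X) = (31/54)·0.55478 + (23/54)·0.42623 = 0.5000 bits

H(X,Y) = -Σ_{x,y} P(x,y) log₂ P(x,y). Per-cell terms -P(x,y)·log₂P(x,y):
  X=0: 0.50000, 0.27814
  X=1: 0.52989, 0.17611
Sum of the 4 terms: H(X,Y) = 1.4841 bits

Chain rule check:
  H(X) + H(Y|X) = 0.9841 + 0.5000 = 1.4841 bits
  H(X,Y) = 1.4841 bits
✓ Chain rule verified.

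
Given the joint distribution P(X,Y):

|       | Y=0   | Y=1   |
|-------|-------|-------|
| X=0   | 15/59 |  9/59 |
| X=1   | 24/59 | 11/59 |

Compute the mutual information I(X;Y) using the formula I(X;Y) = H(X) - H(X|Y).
0.0029 bits

I(X;Y) = H(X) - H(X|Y)

Marginal of X (row sums):
  P(X=0) = 15/59 + 9/59 = 24/59
  P(X=1) = 24/59 + 11/59 = 35/59
H(X) = -[(24/59)·log₂(24/59) + (35/59)·log₂(35/59)]
  = 0.5278701 + 0.4469085 = 0.974779 bits

Marginal of Y (column sums):
  P(Y=0) = 15/59 + 24/59 = 39/59
  P(Y=1) = 9/59 + 11/59 = 20/59
H(X|Y) = Σ_y P(y)·H(X|Y=y):
  Y=0: P(Y=0) = 39/59, P(X|Y=0) = (5/13, 8/13) → H(X|Y=0) = 0.9612366
  Y=1: P(Y=1) = 20/59, P(X|Y=1) = (9/20, 11/20) → H(X|Y=1) = 0.9927745
H(X|Y) = (39/59)·0.9612366 + (20/59)·0.9927745 = 0.971927 bits

I(X;Y) = H(X) - H(X|Y) = 0.974779 - 0.971927 = 0.0029 bits

Cross-check via I(X;Y) = H(X) + H(Y) - H(X,Y): computing H(Y) from the column sums and H(X,Y) from the 4 cells in the same way gives H(Y) = 0.923842 bits and H(X,Y) = 1.895770 bits, so
I(X;Y) = 0.974779 + 0.923842 - 1.895770 = 0.0029 bits ✓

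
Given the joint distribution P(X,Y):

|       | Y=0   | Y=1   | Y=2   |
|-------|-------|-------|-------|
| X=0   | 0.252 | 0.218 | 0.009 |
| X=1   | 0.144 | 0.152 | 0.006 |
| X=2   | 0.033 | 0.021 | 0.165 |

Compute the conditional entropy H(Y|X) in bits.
1.0996 bits

H(Y|X) = H(X,Y) - H(X)

H(X,Y) = -Σ_{x,y} P(x,y) log₂ P(x,y). Per-cell terms -P(x,y)·log₂P(x,y):
  X=0: 0.501103, 0.479077, 0.061163
  X=1: 0.402604, 0.413114, 0.044285
  X=2: 0.162406, 0.117043, 0.428911
Sum of the 9 terms: H(X,Y) = 2.60971 bits

Marginal of X (row sums):
  P(X=0) = 0.252 + 0.218 + 0.009 = 0.479
  P(X=1) = 0.144 + 0.152 + 0.006 = 0.302
  P(X=2) = 0.033 + 0.021 + 0.165 = 0.219
H(X) = -[0.479·log₂(0.479) + 0.302·log₂(0.302) + 0.219·log₂(0.219)]
  = 0.508651 + 0.521669 + 0.479828 = 1.51015 bits

H(Y|X) = H(X,Y) - H(X) = 2.60971 - 1.51015 = 1.0996 bits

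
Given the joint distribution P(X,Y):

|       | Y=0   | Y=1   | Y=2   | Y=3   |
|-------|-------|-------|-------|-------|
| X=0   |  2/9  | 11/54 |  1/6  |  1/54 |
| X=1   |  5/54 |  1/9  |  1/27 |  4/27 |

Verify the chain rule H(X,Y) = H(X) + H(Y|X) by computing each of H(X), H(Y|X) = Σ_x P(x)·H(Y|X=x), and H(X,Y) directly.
H(X) = 0.9641 bits, H(Y|X) = 1.7774 bits, H(X,Y) = 2.7415 bits

Marginal of X (row sums):
  P(X=0) = 2/9 + 11/54 + 1/6 + 1/54 = 11/18
  P(X=1) = 5/54 + 1/9 + 1/27 + 4/27 = 7/18
H(X) = -[(11/18)·log₂(11/18) + (7/18)·log₂(7/18)]
  = 0.4342 + 0.5299 = 0.9641 bits

H(Y|X) = Σ_x P(x)·H(Y|X=x):
  X=0: P(X=0) = 11/18, P(Y|X=0) = (4/11, 1/3, 3/11, 1/33) → H(Y|X=0) = 1.7231
  X=1: P(X=1) = 7/18, P(Y|X=1) = (5/21, 2/7, 2/21, 8/21) → H(Y|X=1) = 1.8628
H(Y|X) = (11/18)·1.7231 + (7/18)·1.8628 = 1.7774 bits

H(X,Y) = -Σ_{x,y} P(x,y) log₂ P(x,y). Per-cell terms -P(x,y)·log₂P(x,y):
  X=0: 0.4822, 0.4676, 0.4308, 0.1066
  X=1: 0.3179, 0.3522, 0.1761, 0.4081
Sum of the 8 terms: H(X,Y) = 2.7415 bits

Chain rule check:
  H(X) + H(Y|X) = 0.9641 + 1.7774 = 2.7415 bits
  H(X,Y) = 2.7415 bits
✓ Chain rule verified.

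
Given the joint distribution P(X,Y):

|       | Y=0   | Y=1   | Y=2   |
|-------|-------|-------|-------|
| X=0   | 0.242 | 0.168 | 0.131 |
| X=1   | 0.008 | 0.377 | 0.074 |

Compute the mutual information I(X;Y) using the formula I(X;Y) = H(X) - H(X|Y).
0.2650 bits

I(X;Y) = H(X) - H(X|Y)

Marginal of X (row sums):
  P(X=0) = 0.242 + 0.168 + 0.131 = 0.541
  P(X=1) = 0.008 + 0.377 + 0.074 = 0.459
H(X) = -[0.541·log₂(0.541) + 0.459·log₂(0.459)]
  = 0.479488 + 0.515656 = 0.99514 bits

Marginal of Y (column sums):
  P(Y=0) = 0.242 + 0.008 = 0.250
  P(Y=1) = 0.168 + 0.377 = 0.545
  P(Y=2) = 0.131 + 0.074 = 0.205
H(X|Y) = Σ_y P(y)·H(X|Y=y):
  Y=0: P(Y=0) = 0.250, P(X|Y=0) = (121/125, 4/125) → H(X|Y=0) = 0.204325
  Y=1: P(Y=1) = 0.545, P(X|Y=1) = (168/545, 377/545) → H(X|Y=1) = 0.891151
  Y=2: P(Y=2) = 0.205, P(X|Y=2) = (131/205, 74/205) → H(X|Y=2) = 0.943490
H(X|Y) = 0.250·0.204325 + 0.545·0.891151 + 0.205·0.943490 = 0.73017 bits

I(X;Y) = H(X) - H(X|Y) = 0.99514 - 0.73017 = 0.2650 bits

Cross-check via I(X;Y) = H(X) + H(Y) - H(X,Y): computing H(Y) from the column sums and H(X,Y) from the 6 cells in the same way gives H(Y) = 1.44593 bits and H(X,Y) = 2.17611 bits, so
I(X;Y) = 0.99514 + 1.44593 - 2.17611 = 0.2650 bits ✓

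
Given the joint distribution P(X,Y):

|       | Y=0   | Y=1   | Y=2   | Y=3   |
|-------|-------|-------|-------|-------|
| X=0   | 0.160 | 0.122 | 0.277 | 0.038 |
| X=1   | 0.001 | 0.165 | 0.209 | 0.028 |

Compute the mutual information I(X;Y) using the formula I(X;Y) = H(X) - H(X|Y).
0.1376 bits

I(X;Y) = H(X) - H(X|Y)

Marginal of X (row sums):
  P(X=0) = 0.160 + 0.122 + 0.277 + 0.038 = 0.597
  P(X=1) = 0.001 + 0.165 + 0.209 + 0.028 = 0.403
H(X) = -[0.597·log₂(0.597) + 0.403·log₂(0.403)]
  = 0.4443 + 0.5284 = 0.9727 bits

Marginal of Y (column sums):
  P(Y=0) = 0.160 + 0.001 = 0.161
  P(Y=1) = 0.122 + 0.165 = 0.287
  P(Y=2) = 0.277 + 0.209 = 0.486
  P(Y=3) = 0.038 + 0.028 = 0.066
H(X|Y) = Σ_y P(y)·H(X|Y=y):
  Y=0: P(Y=0) = 0.161, P(X|Y=0) = (160/161, 1/161) → H(X|Y=0) = 0.0545
  Y=1: P(Y=1) = 0.287, P(X|Y=1) = (122/287, 165/287) → H(X|Y=1) = 0.9837
  Y=2: P(Y=2) = 0.486, P(X|Y=2) = (277/486, 209/486) → H(X|Y=2) = 0.9858
  Y=3: P(Y=3) = 0.066, P(X|Y=3) = (19/33, 14/33) → H(X|Y=3) = 0.9834
H(X|Y) = 0.161·0.0545 + 0.287·0.9837 + 0.486·0.9858 + 0.066·0.9834 = 0.8351 bits

I(X;Y) = H(X) - H(X|Y) = 0.9727 - 0.8351 = 0.1376 bits

Cross-check via I(X;Y) = H(X) + H(Y) - H(X,Y): computing H(Y) from the column sums and H(X,Y) from the 8 cells in the same way gives H(Y) = 1.7058 bits and H(X,Y) = 2.5409 bits, so
I(X;Y) = 0.9727 + 1.7058 - 2.5409 = 0.1376 bits ✓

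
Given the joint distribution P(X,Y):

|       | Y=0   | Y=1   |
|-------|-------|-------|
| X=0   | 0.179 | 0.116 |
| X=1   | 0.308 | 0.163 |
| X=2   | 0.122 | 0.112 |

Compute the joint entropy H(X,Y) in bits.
2.4787 bits

H(X,Y) = -Σ_{x,y} P(x,y) log₂ P(x,y). Per-cell terms -P(x,y)·log₂P(x,y):
  X=0: 0.4443, 0.3605
  X=1: 0.5233, 0.4266
  X=2: 0.3703, 0.3537
Sum of the 6 terms: H(X,Y) = 2.4787 bits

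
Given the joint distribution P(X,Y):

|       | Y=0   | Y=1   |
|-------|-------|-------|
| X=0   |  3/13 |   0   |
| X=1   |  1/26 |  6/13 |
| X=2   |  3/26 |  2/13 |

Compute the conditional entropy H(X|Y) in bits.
0.9975 bits

H(X|Y) = H(X,Y) - H(Y)

H(X,Y) = -Σ_{x,y} P(x,y) log₂ P(x,y). Per-cell terms -P(x,y)·log₂P(x,y):
  X=0: 0.488187, 0.000000
  X=1: 0.180786, 0.514836
  X=2: 0.359478, 0.415452
  (cells with P = 0 contribute 0)
Sum of the 6 terms: H(X,Y) = 1.95874 bits

Marginal of Y (column sums):
  P(Y=0) = 3/13 + 1/26 + 3/26 = 5/13
  P(Y=1) = 0 + 6/13 + 2/13 = 8/13
H(Y) = -[(5/13)·log₂(5/13) + (8/13)·log₂(8/13)]
  = 0.530197 + 0.431040 = 0.96124 bits

H(X|Y) = H(X,Y) - H(Y) = 1.95874 - 0.96124 = 0.9975 bits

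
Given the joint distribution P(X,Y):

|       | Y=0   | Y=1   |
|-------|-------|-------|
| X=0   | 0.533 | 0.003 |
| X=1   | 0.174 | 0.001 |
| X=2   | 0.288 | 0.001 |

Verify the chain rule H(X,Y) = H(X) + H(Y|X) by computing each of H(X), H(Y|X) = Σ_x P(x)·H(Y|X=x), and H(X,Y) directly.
H(X) = 1.4398 bits, H(Y|X) = 0.0453 bits, H(X,Y) = 1.4851 bits

Marginal of X (row sums):
  P(X=0) = 0.533 + 0.003 = 0.536
  P(X=1) = 0.174 + 0.001 = 0.175
  P(X=2) = 0.288 + 0.001 = 0.289
H(X) = -[0.536·log₂(0.536) + 0.175·log₂(0.175) + 0.289·log₂(0.289)]
  = 0.482237 + 0.440050 + 0.517558 = 1.4398 bits

H(Y|X) = Σ_x P(x)·H(Y|X=x):
  X=0: P(X=0) = 0.536, P(Y|X=0) = (533/536, 3/536) → H(Y|X=0) = 0.049924
  X=1: P(X=1) = 0.175, P(Y|X=1) = (174/175, 1/175) → H(Y|X=1) = 0.050799
  X=2: P(X=2) = 0.289, P(Y|X=2) = (288/289, 1/289) → H(Y|X=2) = 0.033270
H(Y|X) = 0.536·0.049924 + 0.175·0.050799 + 0.289·0.033270 = 0.0453 bits

H(X,Y) = -Σ_{x,y} P(x,y) log₂ P(x,y). Per-cell terms -P(x,y)·log₂P(x,y):
  X=0: 0.483853, 0.025142
  X=1: 0.438974, 0.009966
  X=2: 0.517207, 0.009966
Sum of the 6 terms: H(X,Y) = 1.4851 bits

Chain rule check:
  H(X) + H(Y|X) = 1.4398 + 0.0453 = 1.4851 bits
  H(X,Y) = 1.4851 bits
✓ Chain rule verified.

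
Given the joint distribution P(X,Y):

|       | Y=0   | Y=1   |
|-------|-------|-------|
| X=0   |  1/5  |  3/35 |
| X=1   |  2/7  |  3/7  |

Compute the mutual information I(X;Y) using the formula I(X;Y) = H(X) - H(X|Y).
0.0541 bits

I(X;Y) = H(X) - H(X|Y)

Marginal of X (row sums):
  P(X=0) = 1/5 + 3/35 = 2/7
  P(X=1) = 2/7 + 3/7 = 5/7
H(X) = -[(2/7)·log₂(2/7) + (5/7)·log₂(5/7)]
  = 0.51639 + 0.34673 = 0.86312 bits

Marginal of Y (column sums):
  P(Y=0) = 1/5 + 2/7 = 17/35
  P(Y=1) = 3/35 + 3/7 = 18/35
H(X|Y) = Σ_y P(y)·H(X|Y=y):
  Y=0: P(Y=0) = 17/35, P(X|Y=0) = (7/17, 10/17) → H(X|Y=0) = 0.97742
  Y=1: P(Y=1) = 18/35, P(X|Y=1) = (1/6, 5/6) → H(X|Y=1) = 0.65002
H(X|Y) = (17/35)·0.97742 + (18/35)·0.65002 = 0.80904 bits

I(X;Y) = H(X) - H(X|Y) = 0.86312 - 0.80904 = 0.0541 bits

Cross-check via I(X;Y) = H(X) + H(Y) - H(X,Y): computing H(Y) from the column sums and H(X,Y) from the 4 cells in the same way gives H(Y) = 0.99941 bits and H(X,Y) = 1.80845 bits, so
I(X;Y) = 0.86312 + 0.99941 - 1.80845 = 0.0541 bits ✓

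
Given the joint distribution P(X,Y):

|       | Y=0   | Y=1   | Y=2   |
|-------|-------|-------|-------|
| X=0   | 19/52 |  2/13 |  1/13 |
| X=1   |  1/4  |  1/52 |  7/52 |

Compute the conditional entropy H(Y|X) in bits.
1.2567 bits

H(Y|X) = H(X,Y) - H(X)

H(X,Y) = -Σ_{x,y} P(x,y) log₂ P(x,y). Per-cell terms -P(x,y)·log₂P(x,y):
  X=0: 0.5307, 0.4155, 0.2846
  X=1: 0.5000, 0.1096, 0.3895
Sum of the 6 terms: H(X,Y) = 2.2299 bits

Marginal of X (row sums):
  P(X=0) = 19/52 + 2/13 + 1/13 = 31/52
  P(X=1) = 1/4 + 1/52 + 7/52 = 21/52
H(X) = -[(31/52)·log₂(31/52) + (21/52)·log₂(21/52)]
  = 0.4449 + 0.5283 = 0.9732 bits

H(Y|X) = H(X,Y) - H(X) = 2.2299 - 0.9732 = 1.2567 bits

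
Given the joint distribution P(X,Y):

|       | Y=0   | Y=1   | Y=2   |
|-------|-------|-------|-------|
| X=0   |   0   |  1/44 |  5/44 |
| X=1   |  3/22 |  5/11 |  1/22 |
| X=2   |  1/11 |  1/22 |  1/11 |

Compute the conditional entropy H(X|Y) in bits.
0.9490 bits

H(X|Y) = H(X,Y) - H(Y)

H(X,Y) = -Σ_{x,y} P(x,y) log₂ P(x,y). Per-cell terms -P(x,y)·log₂P(x,y):
  X=0: 0.0000, 0.1241, 0.3565
  X=1: 0.3920, 0.5170, 0.2027
  X=2: 0.3145, 0.2027, 0.3145
  (cells with P = 0 contribute 0)
Sum of the 9 terms: H(X,Y) = 2.4240 bits

Marginal of Y (column sums):
  P(Y=0) = 0 + 3/22 + 1/11 = 5/22
  P(Y=1) = 1/44 + 5/11 + 1/22 = 23/44
  P(Y=2) = 5/44 + 1/22 + 1/11 = 1/4
H(Y) = -[(5/22)·log₂(5/22) + (23/44)·log₂(23/44) + (1/4)·log₂(1/4)]
  = 0.4858 + 0.4892 + 0.5000 = 1.4750 bits

H(X|Y) = H(X,Y) - H(Y) = 2.4240 - 1.4750 = 0.9490 bits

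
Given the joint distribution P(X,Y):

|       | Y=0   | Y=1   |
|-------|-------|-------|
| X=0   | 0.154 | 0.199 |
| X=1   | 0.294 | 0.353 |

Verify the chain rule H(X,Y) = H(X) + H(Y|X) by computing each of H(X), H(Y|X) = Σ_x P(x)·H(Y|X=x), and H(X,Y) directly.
H(X) = 0.9367 bits, H(Y|X) = 0.9920 bits, H(X,Y) = 1.9287 bits

Marginal of X (row sums):
  P(X=0) = 0.154 + 0.199 = 0.353
  P(X=1) = 0.294 + 0.353 = 0.647
H(X) = -[0.353·log₂(0.353) + 0.647·log₂(0.647)]
  = 0.53030 + 0.40642 = 0.9367 bits

H(Y|X) = Σ_x P(x)·H(Y|X=x):
  X=0: P(X=0) = 0.353, P(Y|X=0) = (154/353, 199/353) → H(Y|X=0) = 0.98825
  X=1: P(X=1) = 0.647, P(Y|X=1) = (294/647, 353/647) → H(Y|X=1) = 0.99399
H(Y|X) = 0.353·0.98825 + 0.647·0.99399 = 0.9920 bits

H(X,Y) = -Σ_{x,y} P(x,y) log₂ P(x,y). Per-cell terms -P(x,y)·log₂P(x,y):
  X=0: 0.41565, 0.46350
  X=1: 0.51924, 0.53030
Sum of the 4 terms: H(X,Y) = 1.9287 bits

Chain rule check:
  H(X) + H(Y|X) = 0.9367 + 0.9920 = 1.9287 bits
  H(X,Y) = 1.9287 bits
✓ Chain rule verified.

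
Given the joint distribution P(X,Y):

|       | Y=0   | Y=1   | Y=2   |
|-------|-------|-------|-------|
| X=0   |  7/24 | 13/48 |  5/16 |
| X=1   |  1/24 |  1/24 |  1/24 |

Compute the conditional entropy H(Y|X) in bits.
1.5828 bits

H(Y|X) = H(X,Y) - H(X)

H(X,Y) = -Σ_{x,y} P(x,y) log₂ P(x,y). Per-cell terms -P(x,y)·log₂P(x,y):
  X=0: 0.51847, 0.51039, 0.52440
  X=1: 0.19104, 0.19104, 0.19104
Sum of the 6 terms: H(X,Y) = 2.1264 bits

Marginal of X (row sums):
  P(X=0) = 7/24 + 13/48 + 5/16 = 7/8
  P(X=1) = 1/24 + 1/24 + 1/24 = 1/8
H(X) = -[(7/8)·log₂(7/8) + (1/8)·log₂(1/8)]
  = 0.16856 + 0.37500 = 0.5436 bits

H(Y|X) = H(X,Y) - H(X) = 2.1264 - 0.5436 = 1.5828 bits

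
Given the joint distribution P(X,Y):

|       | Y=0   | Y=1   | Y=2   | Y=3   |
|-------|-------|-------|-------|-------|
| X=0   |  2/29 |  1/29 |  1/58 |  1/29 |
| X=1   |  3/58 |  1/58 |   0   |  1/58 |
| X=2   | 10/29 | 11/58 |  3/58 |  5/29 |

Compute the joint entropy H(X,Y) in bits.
2.7680 bits

H(X,Y) = -Σ_{x,y} P(x,y) log₂ P(x,y). Per-cell terms -P(x,y)·log₂P(x,y):
  X=0: 0.2661, 0.1675, 0.1010, 0.1675
  X=1: 0.2210, 0.1010, 0.0000, 0.1010
  X=2: 0.5297, 0.4549, 0.2210, 0.4373
  (cells with P = 0 contribute 0)
Sum of the 12 terms: H(X,Y) = 2.7680 bits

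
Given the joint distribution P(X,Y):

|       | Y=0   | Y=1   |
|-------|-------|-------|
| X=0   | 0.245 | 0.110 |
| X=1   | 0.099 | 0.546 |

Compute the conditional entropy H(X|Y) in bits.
0.7258 bits

H(X|Y) = H(X,Y) - H(Y)

H(X,Y) = -Σ_{x,y} P(x,y) log₂ P(x,y). Per-cell terms -P(x,y)·log₂P(x,y):
  X=0: 0.4971, 0.3503
  X=1: 0.3303, 0.4767
Sum of the 4 terms: H(X,Y) = 1.6544 bits

Marginal of Y (column sums):
  P(Y=0) = 0.245 + 0.099 = 0.344
  P(Y=1) = 0.110 + 0.546 = 0.656
H(Y) = -[0.344·log₂(0.344) + 0.656·log₂(0.656)]
  = 0.5296 + 0.3990 = 0.9286 bits

H(X|Y) = H(X,Y) - H(Y) = 1.6544 - 0.9286 = 0.7258 bits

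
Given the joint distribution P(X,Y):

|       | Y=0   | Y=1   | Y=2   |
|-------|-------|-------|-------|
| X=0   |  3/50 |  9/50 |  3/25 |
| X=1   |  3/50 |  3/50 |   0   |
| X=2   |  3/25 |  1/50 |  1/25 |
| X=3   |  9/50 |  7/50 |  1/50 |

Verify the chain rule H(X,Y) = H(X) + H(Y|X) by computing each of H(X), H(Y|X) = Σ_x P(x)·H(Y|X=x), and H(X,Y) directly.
H(X) = 1.8722 bits, H(Y|X) = 1.2918 bits, H(X,Y) = 3.1640 bits

Marginal of X (row sums):
  P(X=0) = 3/50 + 9/50 + 3/25 = 9/25
  P(X=1) = 3/50 + 3/50 + 0 = 3/25
  P(X=2) = 3/25 + 1/50 + 1/25 = 9/50
  P(X=3) = 9/50 + 7/50 + 1/50 = 17/50
H(X) = -[(9/25)·log₂(9/25) + (3/25)·log₂(3/25) + (9/50)·log₂(9/50) + (17/50)·log₂(17/50)]
  = 0.5306 + 0.3671 + 0.4453 + 0.5292 = 1.8722 bits

H(Y|X) = Σ_x P(x)·H(Y|X=x):
  X=0: P(X=0) = 9/25, P(Y|X=0) = (1/6, 1/2, 1/3) → H(Y|X=0) = 1.4591
  X=1: P(X=1) = 3/25, P(Y|X=1) = (1/2, 1/2, 0) → H(Y|X=1) = 1.0000
  X=2: P(X=2) = 9/50, P(Y|X=2) = (2/3, 1/9, 2/9) → H(Y|X=2) = 1.2244
  X=3: P(X=3) = 17/50, P(Y|X=3) = (9/17, 7/17, 1/17) → H(Y|X=3) = 1.2533
H(Y|X) = (9/25)·1.4591 + (3/25)·1.0000 + (9/50)·1.2244 + (17/50)·1.2533 = 1.2918 bits

H(X,Y) = -Σ_{x,y} P(x,y) log₂ P(x,y). Per-cell terms -P(x,y)·log₂P(x,y):
  X=0: 0.2435, 0.4453, 0.3671
  X=1: 0.2435, 0.2435, 0.0000
  X=2: 0.3671, 0.1129, 0.1858
  X=3: 0.4453, 0.3971, 0.1129
  (cells with P = 0 contribute 0)
Sum of the 12 terms: H(X,Y) = 3.1640 bits

Chain rule check:
  H(X) + H(Y|X) = 1.8722 + 1.2918 = 3.1640 bits
  H(X,Y) = 3.1640 bits
✓ Chain rule verified.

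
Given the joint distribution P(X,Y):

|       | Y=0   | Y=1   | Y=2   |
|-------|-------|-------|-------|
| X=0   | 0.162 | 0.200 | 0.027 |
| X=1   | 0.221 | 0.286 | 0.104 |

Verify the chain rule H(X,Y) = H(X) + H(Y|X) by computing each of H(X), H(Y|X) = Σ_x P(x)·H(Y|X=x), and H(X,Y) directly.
H(X) = 0.9642 bits, H(Y|X) = 1.4037 bits, H(X,Y) = 2.3679 bits

Marginal of X (row sums):
  P(X=0) = 0.162 + 0.200 + 0.027 = 0.389
  P(X=1) = 0.221 + 0.286 + 0.104 = 0.611
H(X) = -[0.389·log₂(0.389) + 0.611·log₂(0.611)]
  = 0.5299 + 0.4343 = 0.9642 bits

H(Y|X) = Σ_x P(x)·H(Y|X=x):
  X=0: P(X=0) = 0.389, P(Y|X=0) = (162/389, 200/389, 27/389) → H(Y|X=0) = 1.2869
  X=1: P(X=1) = 0.611, P(Y|X=1) = (17/47, 22/47, 8/47) → H(Y|X=1) = 1.4781
H(Y|X) = 0.389·1.2869 + 0.611·1.4781 = 1.4037 bits

H(X,Y) = -Σ_{x,y} P(x,y) log₂ P(x,y). Per-cell terms -P(x,y)·log₂P(x,y):
  X=0: 0.4254, 0.4644, 0.1407
  X=1: 0.4813, 0.5165, 0.3396
Sum of the 6 terms: H(X,Y) = 2.3679 bits

Chain rule check:
  H(X) + H(Y|X) = 0.9642 + 1.4037 = 2.3679 bits
  H(X,Y) = 2.3679 bits
✓ Chain rule verified.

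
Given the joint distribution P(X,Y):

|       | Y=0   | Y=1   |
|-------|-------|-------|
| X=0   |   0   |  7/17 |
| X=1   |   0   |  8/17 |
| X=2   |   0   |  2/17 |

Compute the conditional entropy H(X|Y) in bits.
1.4021 bits

H(X|Y) = H(X,Y) - H(Y)

H(X,Y) = -Σ_{x,y} P(x,y) log₂ P(x,y). Per-cell terms -P(x,y)·log₂P(x,y):
  X=0: 0.00000, 0.52710
  X=1: 0.00000, 0.51175
  X=2: 0.00000, 0.36323
  (cells with P = 0 contribute 0)
Sum of the 6 terms: H(X,Y) = 1.4021 bits

Marginal of Y (column sums):
  P(Y=0) = 0 + 0 + 0 = 0
  P(Y=1) = 7/17 + 8/17 + 2/17 = 1
H(Y) = -[1·log₂(1)]   (outcomes with P = 0 contribute 0)
  = 0.0000 bits

H(X|Y) = H(X,Y) - H(Y) = 1.4021 - 0.0000 = 1.4021 bits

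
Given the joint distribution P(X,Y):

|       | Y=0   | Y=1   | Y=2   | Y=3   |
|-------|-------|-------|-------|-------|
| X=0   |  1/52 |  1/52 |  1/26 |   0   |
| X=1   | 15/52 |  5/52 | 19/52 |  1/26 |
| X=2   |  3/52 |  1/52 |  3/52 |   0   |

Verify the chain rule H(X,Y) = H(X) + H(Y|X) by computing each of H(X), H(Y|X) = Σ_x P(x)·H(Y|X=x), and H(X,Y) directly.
H(X) = 0.9445 bits, H(Y|X) = 1.5938 bits, H(X,Y) = 2.5383 bits

Marginal of X (row sums):
  P(X=0) = 1/52 + 1/52 + 1/26 + 0 = 1/13
  P(X=1) = 15/52 + 5/52 + 19/52 + 1/26 = 41/52
  P(X=2) = 3/52 + 1/52 + 3/52 + 0 = 7/52
H(X) = -[(1/13)·log₂(1/13) + (41/52)·log₂(41/52) + (7/52)·log₂(7/52)]
  = 0.284649 + 0.270354 + 0.389454 = 0.9445 bits

H(Y|X) = Σ_x P(x)·H(Y|X=x):
  X=0: P(X=0) = 1/13, P(Y|X=0) = (1/4, 1/4, 1/2, 0) → H(Y|X=0) = 1.500000
  X=1: P(X=1) = 41/52, P(Y|X=1) = (15/41, 5/41, 19/41, 2/41) → H(Y|X=1) = 1.627708
  X=2: P(X=2) = 7/52, P(Y|X=2) = (3/7, 1/7, 3/7, 0) → H(Y|X=2) = 1.448816
H(Y|X) = (1/13)·1.500000 + (41/52)·1.627708 + (7/52)·1.448816 = 1.5938 bits

H(X,Y) = -Σ_{x,y} P(x,y) log₂ P(x,y). Per-cell terms -P(x,y)·log₂P(x,y):
  X=0: 0.109624, 0.109624, 0.180786, 0.000000
  X=1: 0.517370, 0.324857, 0.530726, 0.180786
  X=2: 0.237431, 0.109624, 0.237431, 0.000000
  (cells with P = 0 contribute 0)
Sum of the 12 terms: H(X,Y) = 2.5383 bits

Chain rule check:
  H(X) + H(Y|X) = 0.9445 + 1.5938 = 2.5383 bits
  H(X,Y) = 2.5383 bits
✓ Chain rule verified.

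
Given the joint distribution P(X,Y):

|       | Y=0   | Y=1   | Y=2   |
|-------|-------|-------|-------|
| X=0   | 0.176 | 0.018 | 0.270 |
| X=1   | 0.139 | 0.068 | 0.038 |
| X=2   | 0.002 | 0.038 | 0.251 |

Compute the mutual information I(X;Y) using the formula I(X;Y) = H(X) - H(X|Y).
0.3054 bits

I(X;Y) = H(X) - H(X|Y)

Marginal of X (row sums):
  P(X=0) = 0.176 + 0.018 + 0.270 = 0.464
  P(X=1) = 0.139 + 0.068 + 0.038 = 0.245
  P(X=2) = 0.002 + 0.038 + 0.251 = 0.291
H(X) = -[0.464·log₂(0.464) + 0.245·log₂(0.245) + 0.291·log₂(0.291)]
  = 0.5140207 + 0.4971409 + 0.5182445 = 1.529406 bits

Marginal of Y (column sums):
  P(Y=0) = 0.176 + 0.139 + 0.002 = 0.317
  P(Y=1) = 0.018 + 0.068 + 0.038 = 0.124
  P(Y=2) = 0.270 + 0.038 + 0.251 = 0.559
H(X|Y) = Σ_y P(y)·H(X|Y=y):
  Y=0: P(Y=0) = 0.317, P(X|Y=0) = (176/317, 139/317, 2/317) → H(X|Y=0) = 1.0389612
  Y=1: P(Y=1) = 0.124, P(X|Y=1) = (9/62, 17/31, 19/62) → H(X|Y=1) = 1.4023627
  Y=2: P(Y=2) = 0.559, P(X|Y=2) = (270/559, 38/559, 251/559) → H(X|Y=2) = 1.2894614
H(X|Y) = 0.317·1.0389612 + 0.124·1.4023627 + 0.559·1.2894614 = 1.224053 bits

I(X;Y) = H(X) - H(X|Y) = 1.529406 - 1.224053 = 0.3054 bits

Cross-check via I(X;Y) = H(X) + H(Y) - H(X,Y): computing H(Y) from the column sums and H(X,Y) from the 9 cells in the same way gives H(Y) = 1.367893 bits and H(X,Y) = 2.591945 bits, so
I(X;Y) = 1.529406 + 1.367893 - 2.591945 = 0.3054 bits ✓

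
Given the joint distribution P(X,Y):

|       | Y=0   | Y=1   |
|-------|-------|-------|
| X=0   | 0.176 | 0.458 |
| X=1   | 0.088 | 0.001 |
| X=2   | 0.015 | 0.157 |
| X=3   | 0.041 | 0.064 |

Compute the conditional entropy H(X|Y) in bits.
1.3242 bits

H(X|Y) = H(X,Y) - H(Y)

H(X,Y) = -Σ_{x,y} P(x,y) log₂ P(x,y). Per-cell terms -P(x,y)·log₂P(x,y):
  X=0: 0.44112, 0.51597
  X=1: 0.30856, 0.00997
  X=2: 0.09088, 0.41937
  X=3: 0.18894, 0.25381
Sum of the 8 terms: H(X,Y) = 2.2286 bits

Marginal of Y (column sums):
  P(Y=0) = 0.176 + 0.088 + 0.015 + 0.041 = 0.320
  P(Y=1) = 0.458 + 0.001 + 0.157 + 0.064 = 0.680
H(Y) = -[0.320·log₂(0.320) + 0.680·log₂(0.680)]
  = 0.52603 + 0.37835 = 0.9044 bits

H(X|Y) = H(X,Y) - H(Y) = 2.2286 - 0.9044 = 1.3242 bits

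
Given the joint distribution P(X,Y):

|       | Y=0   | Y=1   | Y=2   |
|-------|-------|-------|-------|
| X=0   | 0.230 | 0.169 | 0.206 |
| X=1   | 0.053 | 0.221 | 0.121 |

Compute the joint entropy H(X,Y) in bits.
2.4653 bits

H(X,Y) = -Σ_{x,y} P(x,y) log₂ P(x,y). Per-cell terms -P(x,y)·log₂P(x,y):
  X=0: 0.4877, 0.4335, 0.4695
  X=1: 0.2246, 0.4813, 0.3687
Sum of the 6 terms: H(X,Y) = 2.4653 bits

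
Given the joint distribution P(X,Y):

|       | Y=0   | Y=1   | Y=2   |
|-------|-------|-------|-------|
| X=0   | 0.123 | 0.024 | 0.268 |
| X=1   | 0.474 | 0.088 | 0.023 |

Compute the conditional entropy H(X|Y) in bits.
0.6381 bits

H(X|Y) = H(X,Y) - H(Y)

H(X,Y) = -Σ_{x,y} P(x,y) log₂ P(x,y). Per-cell terms -P(x,y)·log₂P(x,y):
  X=0: 0.37186, 0.12914, 0.50912
  X=1: 0.51052, 0.30856, 0.12517
Sum of the 6 terms: H(X,Y) = 1.9544 bits

Marginal of Y (column sums):
  P(Y=0) = 0.123 + 0.474 = 0.597
  P(Y=1) = 0.024 + 0.088 = 0.112
  P(Y=2) = 0.268 + 0.023 = 0.291
H(Y) = -[0.597·log₂(0.597) + 0.112·log₂(0.112) + 0.291·log₂(0.291)]
  = 0.44429 + 0.35374 + 0.51824 = 1.3163 bits

H(X|Y) = H(X,Y) - H(Y) = 1.9544 - 1.3163 = 0.6381 bits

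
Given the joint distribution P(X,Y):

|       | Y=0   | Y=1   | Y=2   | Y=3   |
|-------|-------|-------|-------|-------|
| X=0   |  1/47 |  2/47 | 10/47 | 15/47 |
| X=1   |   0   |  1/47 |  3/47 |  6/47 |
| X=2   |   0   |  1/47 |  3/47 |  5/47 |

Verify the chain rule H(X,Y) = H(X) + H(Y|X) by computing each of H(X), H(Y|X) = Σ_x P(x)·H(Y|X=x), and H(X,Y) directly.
H(X) = 1.3768 bits, H(Y|X) = 1.4022 bits, H(X,Y) = 2.7790 bits

Marginal of X (row sums):
  P(X=0) = 1/47 + 2/47 + 10/47 + 15/47 = 28/47
  P(X=1) = 0 + 1/47 + 3/47 + 6/47 = 10/47
  P(X=2) = 0 + 1/47 + 3/47 + 5/47 = 9/47
H(X) = -[(28/47)·log₂(28/47) + (10/47)·log₂(10/47) + (9/47)·log₂(9/47)]
  = 0.44516 + 0.47503 + 0.45664 = 1.3768 bits

H(Y|X) = Σ_x P(x)·H(Y|X=x):
  X=0: P(X=0) = 28/47, P(Y|X=0) = (1/28, 1/14, 5/14, 15/28) → H(Y|X=0) = 1.45655
  X=1: P(X=1) = 10/47, P(Y|X=1) = (0, 1/10, 3/10, 3/5) → H(Y|X=1) = 1.29546
  X=2: P(X=2) = 9/47, P(Y|X=2) = (0, 1/9, 1/3, 5/9) → H(Y|X=2) = 1.35164
H(Y|X) = (28/47)·1.45655 + (10/47)·1.29546 + (9/47)·1.35164 = 1.4022 bits

H(X,Y) = -Σ_{x,y} P(x,y) log₂ P(x,y). Per-cell terms -P(x,y)·log₂P(x,y):
  X=0: 0.11818, 0.19381, 0.47503, 0.52586
  X=1: 0.00000, 0.11818, 0.25338, 0.37910
  X=2: 0.00000, 0.11818, 0.25338, 0.34390
  (cells with P = 0 contribute 0)
Sum of the 12 terms: H(X,Y) = 2.7790 bits

Chain rule check:
  H(X) + H(Y|X) = 1.3768 + 1.4022 = 2.7790 bits
  H(X,Y) = 2.7790 bits
✓ Chain rule verified.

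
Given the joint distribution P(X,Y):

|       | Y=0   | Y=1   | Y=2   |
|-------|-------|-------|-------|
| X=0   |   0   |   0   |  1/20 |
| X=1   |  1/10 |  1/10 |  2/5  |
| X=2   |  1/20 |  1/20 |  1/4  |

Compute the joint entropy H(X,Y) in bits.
2.3414 bits

H(X,Y) = -Σ_{x,y} P(x,y) log₂ P(x,y). Per-cell terms -P(x,y)·log₂P(x,y):
  X=0: 0.000000, 0.000000, 0.216096
  X=1: 0.332193, 0.332193, 0.528771
  X=2: 0.216096, 0.216096, 0.500000
  (cells with P = 0 contribute 0)
Sum of the 9 terms: H(X,Y) = 2.3414 bits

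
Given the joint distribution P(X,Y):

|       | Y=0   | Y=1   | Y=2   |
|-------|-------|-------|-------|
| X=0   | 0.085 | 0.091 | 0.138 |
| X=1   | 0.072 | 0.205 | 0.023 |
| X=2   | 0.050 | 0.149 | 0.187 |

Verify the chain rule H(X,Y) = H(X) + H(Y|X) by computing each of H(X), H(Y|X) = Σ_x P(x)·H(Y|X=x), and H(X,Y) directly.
H(X) = 1.5759 bits, H(Y|X) = 1.3802 bits, H(X,Y) = 2.9561 bits

Marginal of X (row sums):
  P(X=0) = 0.085 + 0.091 + 0.138 = 0.314
  P(X=1) = 0.072 + 0.205 + 0.023 = 0.300
  P(X=2) = 0.050 + 0.149 + 0.187 = 0.386
H(X) = -[0.314·log₂(0.314) + 0.300·log₂(0.300) + 0.386·log₂(0.386)]
  = 0.5247 + 0.5211 + 0.5301 = 1.5759 bits

H(Y|X) = Σ_x P(x)·H(Y|X=x):
  X=0: P(X=0) = 0.314, P(Y|X=0) = (85/314, 91/314, 69/157) → H(Y|X=0) = 1.5494
  X=1: P(X=1) = 0.300, P(Y|X=1) = (6/25, 41/60, 23/300) → H(Y|X=1) = 1.1536
  X=2: P(X=2) = 0.386, P(Y|X=2) = (25/193, 149/386, 187/386) → H(Y|X=2) = 1.4186
H(Y|X) = 0.314·1.5494 + 0.300·1.1536 + 0.386·1.4186 = 1.3802 bits

H(X,Y) = -Σ_{x,y} P(x,y) log₂ P(x,y). Per-cell terms -P(x,y)·log₂P(x,y):
  X=0: 0.3023, 0.3147, 0.3943
  X=1: 0.2733, 0.4687, 0.1252
  X=2: 0.2161, 0.4092, 0.4523
Sum of the 9 terms: H(X,Y) = 2.9561 bits

Chain rule check:
  H(X) + H(Y|X) = 1.5759 + 1.3802 = 2.9561 bits
  H(X,Y) = 2.9561 bits
✓ Chain rule verified.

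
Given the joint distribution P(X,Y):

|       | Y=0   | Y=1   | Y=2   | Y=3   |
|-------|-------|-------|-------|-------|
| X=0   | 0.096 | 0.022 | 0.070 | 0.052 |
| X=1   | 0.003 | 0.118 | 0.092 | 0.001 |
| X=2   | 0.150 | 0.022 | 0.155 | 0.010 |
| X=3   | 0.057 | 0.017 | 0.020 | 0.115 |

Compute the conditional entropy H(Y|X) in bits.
1.5029 bits

H(Y|X) = H(X,Y) - H(X)

H(X,Y) = -Σ_{x,y} P(x,y) log₂ P(x,y). Per-cell terms -P(x,y)·log₂P(x,y):
  X=0: 0.324559, 0.121140, 0.268555, 0.221798
  X=1: 0.025142, 0.363811, 0.316684, 0.009966
  X=2: 0.410545, 0.121140, 0.416897, 0.066439
  X=3: 0.235575, 0.099931, 0.112877, 0.358834
Sum of the 16 terms: H(X,Y) = 3.47389 bits

Marginal of X (row sums):
  P(X=0) = 0.096 + 0.022 + 0.070 + 0.052 = 0.240
  P(X=1) = 0.003 + 0.118 + 0.092 + 0.001 = 0.214
  P(X=2) = 0.150 + 0.022 + 0.155 + 0.010 = 0.337
  P(X=3) = 0.057 + 0.017 + 0.020 + 0.115 = 0.209
H(X) = -[0.240·log₂(0.240) + 0.214·log₂(0.214) + 0.337·log₂(0.337) + 0.209·log₂(0.209)]
  = 0.494134 + 0.476004 + 0.528813 + 0.472011 = 1.97096 bits

H(Y|X) = H(X,Y) - H(X) = 3.47389 - 1.97096 = 1.5029 bits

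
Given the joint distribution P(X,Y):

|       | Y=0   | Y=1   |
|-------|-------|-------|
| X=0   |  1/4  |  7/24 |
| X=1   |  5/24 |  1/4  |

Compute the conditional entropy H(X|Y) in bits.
0.9949 bits

H(X|Y) = H(X,Y) - H(Y)

H(X,Y) = -Σ_{x,y} P(x,y) log₂ P(x,y). Per-cell terms -P(x,y)·log₂P(x,y):
  X=0: 0.50000, 0.51847
  X=1: 0.47147, 0.50000
Sum of the 4 terms: H(X,Y) = 1.9899 bits

Marginal of Y (column sums):
  P(Y=0) = 1/4 + 5/24 = 11/24
  P(Y=1) = 7/24 + 1/4 = 13/24
H(Y) = -[(11/24)·log₂(11/24) + (13/24)·log₂(13/24)]
  = 0.51587 + 0.47912 = 0.9950 bits

H(X|Y) = H(X,Y) - H(Y) = 1.9899 - 0.9950 = 0.9949 bits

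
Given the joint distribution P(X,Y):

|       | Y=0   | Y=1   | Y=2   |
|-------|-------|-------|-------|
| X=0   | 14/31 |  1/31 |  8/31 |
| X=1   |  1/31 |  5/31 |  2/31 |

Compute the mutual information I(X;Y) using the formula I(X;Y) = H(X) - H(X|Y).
0.2941 bits

I(X;Y) = H(X) - H(X|Y)

Marginal of X (row sums):
  P(X=0) = 14/31 + 1/31 + 8/31 = 23/31
  P(X=1) = 1/31 + 5/31 + 2/31 = 8/31
H(X) = -[(23/31)·log₂(23/31) + (8/31)·log₂(8/31)]
  = 0.31950 + 0.50431 = 0.82381 bits

Marginal of Y (column sums):
  P(Y=0) = 14/31 + 1/31 = 15/31
  P(Y=1) = 1/31 + 5/31 = 6/31
  P(Y=2) = 8/31 + 2/31 = 10/31
H(X|Y) = Σ_y P(y)·H(X|Y=y):
  Y=0: P(Y=0) = 15/31, P(X|Y=0) = (14/15, 1/15) → H(X|Y=0) = 0.35336
  Y=1: P(Y=1) = 6/31, P(X|Y=1) = (1/6, 5/6) → H(X|Y=1) = 0.65002
  Y=2: P(Y=2) = 10/31, P(X|Y=2) = (4/5, 1/5) → H(X|Y=2) = 0.72193
H(X|Y) = (15/31)·0.35336 + (6/31)·0.65002 + (10/31)·0.72193 = 0.52967 bits

I(X;Y) = H(X) - H(X|Y) = 0.82381 - 0.52967 = 0.2941 bits

Cross-check via I(X;Y) = H(X) + H(Y) - H(X,Y): computing H(Y) from the column sums and H(X,Y) from the 6 cells in the same way gives H(Y) = 1.49186 bits and H(X,Y) = 2.02153 bits, so
I(X;Y) = 0.82381 + 1.49186 - 2.02153 = 0.2941 bits ✓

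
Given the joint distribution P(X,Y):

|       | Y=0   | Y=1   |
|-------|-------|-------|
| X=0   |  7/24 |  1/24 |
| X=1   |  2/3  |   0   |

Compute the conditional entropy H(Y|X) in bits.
0.1812 bits

H(Y|X) = H(X,Y) - H(X)

H(X,Y) = -Σ_{x,y} P(x,y) log₂ P(x,y). Per-cell terms -P(x,y)·log₂P(x,y):
  X=0: 0.5185, 0.1910
  X=1: 0.3900, 0.0000
  (cells with P = 0 contribute 0)
Sum of the 4 terms: H(X,Y) = 1.0995 bits

Marginal of X (row sums):
  P(X=0) = 7/24 + 1/24 = 1/3
  P(X=1) = 2/3 + 0 = 2/3
H(X) = -[(1/3)·log₂(1/3) + (2/3)·log₂(2/3)]
  = 0.5283 + 0.3900 = 0.9183 bits

H(Y|X) = H(X,Y) - H(X) = 1.0995 - 0.9183 = 0.1812 bits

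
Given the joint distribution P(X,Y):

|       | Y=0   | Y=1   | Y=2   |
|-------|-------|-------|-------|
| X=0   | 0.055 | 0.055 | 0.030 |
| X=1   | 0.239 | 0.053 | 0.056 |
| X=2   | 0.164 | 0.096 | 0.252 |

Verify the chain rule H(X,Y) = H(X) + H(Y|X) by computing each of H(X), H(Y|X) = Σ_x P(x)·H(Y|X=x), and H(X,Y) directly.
H(X) = 1.4215 bits, H(Y|X) = 1.3949 bits, H(X,Y) = 2.8165 bits

Marginal of X (row sums):
  P(X=0) = 0.055 + 0.055 + 0.030 = 0.140
  P(X=1) = 0.239 + 0.053 + 0.056 = 0.348
  P(X=2) = 0.164 + 0.096 + 0.252 = 0.512
H(X) = -[0.140·log₂(0.140) + 0.348·log₂(0.348) + 0.512·log₂(0.512)]
  = 0.3971 + 0.5299 + 0.4945 = 1.4215 bits

H(Y|X) = Σ_x P(x)·H(Y|X=x):
  X=0: P(X=0) = 0.140, P(Y|X=0) = (11/28, 11/28, 3/14) → H(Y|X=0) = 1.5353
  X=1: P(X=1) = 0.348, P(Y|X=1) = (239/348, 53/348, 14/87) → H(Y|X=1) = 1.2099
  X=2: P(X=2) = 0.512, P(Y|X=2) = (41/128, 3/16, 63/128) → H(Y|X=2) = 1.4823
H(Y|X) = 0.140·1.5353 + 0.348·1.2099 + 0.512·1.4823 = 1.3949 bits

H(X,Y) = -Σ_{x,y} P(x,y) log₂ P(x,y). Per-cell terms -P(x,y)·log₂P(x,y):
  X=0: 0.2301, 0.2301, 0.1518
  X=1: 0.4935, 0.2246, 0.2329
  X=2: 0.4278, 0.3246, 0.5011
Sum of the 9 terms: H(X,Y) = 2.8165 bits

Chain rule check:
  H(X) + H(Y|X) = 1.4215 + 1.3949 = 2.8164 bits
  H(X,Y) = 2.8165 bits
✓ Chain rule verified (Δ = 0.0001 is 4-dp rounding noise: each of the three values was rounded independently).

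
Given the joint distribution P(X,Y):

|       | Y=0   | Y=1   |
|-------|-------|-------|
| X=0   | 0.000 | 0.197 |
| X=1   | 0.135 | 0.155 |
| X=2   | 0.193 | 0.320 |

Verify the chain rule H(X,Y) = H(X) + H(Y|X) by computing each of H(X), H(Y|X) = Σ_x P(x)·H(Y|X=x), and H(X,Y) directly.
H(X) = 1.4736 bits, H(Y|X) = 0.7791 bits, H(X,Y) = 2.2527 bits

Marginal of X (row sums):
  P(X=0) = 0.000 + 0.197 = 0.197
  P(X=1) = 0.135 + 0.155 = 0.290
  P(X=2) = 0.193 + 0.320 = 0.513
H(X) = -[0.197·log₂(0.197) + 0.290·log₂(0.290) + 0.513·log₂(0.513)]
  = 0.4617 + 0.5179 + 0.4940 = 1.4736 bits

H(Y|X) = Σ_x P(x)·H(Y|X=x):
  X=0: P(X=0) = 0.197, P(Y|X=0) = (0, 1) → H(Y|X=0) = 0.0000
  X=1: P(X=1) = 0.290, P(Y|X=1) = (27/58, 31/58) → H(Y|X=1) = 0.9966
  X=2: P(X=2) = 0.513, P(Y|X=2) = (193/513, 320/513) → H(Y|X=2) = 0.9553
H(Y|X) = 0.197·0.0000 + 0.290·0.9966 + 0.513·0.9553 = 0.7791 bits

H(X,Y) = -Σ_{x,y} P(x,y) log₂ P(x,y). Per-cell terms -P(x,y)·log₂P(x,y):
  X=0: 0.0000, 0.4617
  X=1: 0.3900, 0.4169
  X=2: 0.4581, 0.5260
  (cells with P = 0 contribute 0)
Sum of the 6 terms: H(X,Y) = 2.2527 bits

Chain rule check:
  H(X) + H(Y|X) = 1.4736 + 0.7791 = 2.2527 bits
  H(X,Y) = 2.2527 bits
✓ Chain rule verified.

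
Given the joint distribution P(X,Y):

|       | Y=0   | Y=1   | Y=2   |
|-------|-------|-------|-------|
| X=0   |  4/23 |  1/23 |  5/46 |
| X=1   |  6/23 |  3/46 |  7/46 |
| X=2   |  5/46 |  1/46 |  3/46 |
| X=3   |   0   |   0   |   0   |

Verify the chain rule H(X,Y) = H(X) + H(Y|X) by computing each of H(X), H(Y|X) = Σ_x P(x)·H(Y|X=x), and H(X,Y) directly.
H(X) = 1.4966 bits, H(Y|X) = 1.3878 bits, H(X,Y) = 2.8844 bits

Marginal of X (row sums):
  P(X=0) = 4/23 + 1/23 + 5/46 = 15/46
  P(X=1) = 6/23 + 3/46 + 7/46 = 11/23
  P(X=2) = 5/46 + 1/46 + 3/46 = 9/46
  P(X=3) = 0 + 0 + 0 = 0
H(X) = -[(15/46)·log₂(15/46) + (11/23)·log₂(11/23) + (9/46)·log₂(9/46)]   (outcomes with P = 0 contribute 0)
  = 0.52718 + 0.50893 + 0.46049 = 1.4966 bits

H(Y|X) = Σ_x P(x)·H(Y|X=x):
  X=0: P(X=0) = 15/46, P(Y|X=0) = (8/15, 2/15, 1/3) → H(Y|X=0) = 1.39958
  X=1: P(X=1) = 11/23, P(Y|X=1) = (6/11, 3/22, 7/22) → H(Y|X=1) = 1.39462
  X=2: P(X=2) = 9/46, P(Y|X=2) = (5/9, 1/9, 1/3) → H(Y|X=2) = 1.35164
  X=3: P(X=3) = 0 → contributes 0
H(Y|X) = (15/46)·1.39958 + (11/23)·1.39462 + (9/46)·1.35164 = 1.3878 bits

H(X,Y) = -Σ_{x,y} P(x,y) log₂ P(x,y). Per-cell terms -P(x,y)·log₂P(x,y):
  X=0: 0.43888, 0.19668, 0.34800
  X=1: 0.50572, 0.25687, 0.41334
  X=2: 0.34800, 0.12008, 0.25687
  X=3: 0.00000, 0.00000, 0.00000
  (cells with P = 0 contribute 0)
Sum of the 12 terms: H(X,Y) = 2.8844 bits

Chain rule check:
  H(X) + H(Y|X) = 1.4966 + 1.3878 = 2.8844 bits
  H(X,Y) = 2.8844 bits
✓ Chain rule verified.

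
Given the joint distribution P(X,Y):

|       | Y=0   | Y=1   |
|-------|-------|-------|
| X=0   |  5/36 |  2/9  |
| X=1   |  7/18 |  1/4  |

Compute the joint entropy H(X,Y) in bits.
1.9076 bits

H(X,Y) = -Σ_{x,y} P(x,y) log₂ P(x,y). Per-cell terms -P(x,y)·log₂P(x,y):
  X=0: 0.395555, 0.482206
  X=1: 0.529888, 0.500000
Sum of the 4 terms: H(X,Y) = 1.9076 bits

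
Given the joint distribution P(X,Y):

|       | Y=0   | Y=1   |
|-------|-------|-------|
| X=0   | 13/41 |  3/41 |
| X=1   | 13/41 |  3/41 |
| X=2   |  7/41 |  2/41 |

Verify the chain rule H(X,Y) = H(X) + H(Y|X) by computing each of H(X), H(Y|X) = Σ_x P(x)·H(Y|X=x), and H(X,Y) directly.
H(X) = 1.5398 bits, H(Y|X) = 0.7111 bits, H(X,Y) = 2.2509 bits

Marginal of X (row sums):
  P(X=0) = 13/41 + 3/41 = 16/41
  P(X=1) = 13/41 + 3/41 = 16/41
  P(X=2) = 7/41 + 2/41 = 9/41
H(X) = -[(16/41)·log₂(16/41) + (16/41)·log₂(16/41) + (9/41)·log₂(9/41)]
  = 0.52978 + 0.52978 + 0.48021 = 1.5398 bits

H(Y|X) = Σ_x P(x)·H(Y|X=x):
  X=0: P(X=0) = 16/41, P(Y|X=0) = (13/16, 3/16) → H(Y|X=0) = 0.69621
  X=1: P(X=1) = 16/41, P(Y|X=1) = (13/16, 3/16) → H(Y|X=1) = 0.69621
  X=2: P(X=2) = 9/41, P(Y|X=2) = (7/9, 2/9) → H(Y|X=2) = 0.76420
H(Y|X) = (16/41)·0.69621 + (16/41)·0.69621 + (9/41)·0.76420 = 0.7111 bits

H(X,Y) = -Σ_{x,y} P(x,y) log₂ P(x,y). Per-cell terms -P(x,y)·log₂P(x,y):
  X=0: 0.52543, 0.27604
  X=1: 0.52543, 0.27604
  X=2: 0.43540, 0.21256
Sum of the 6 terms: H(X,Y) = 2.2509 bits

Chain rule check:
  H(X) + H(Y|X) = 1.5398 + 0.7111 = 2.2509 bits
  H(X,Y) = 2.2509 bits
✓ Chain rule verified.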